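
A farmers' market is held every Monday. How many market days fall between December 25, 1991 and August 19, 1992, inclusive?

December 25, 1991 is a Wednesday.
The range spans 239 days (inclusive of both endpoints).
239 = 7 × 34 + 1, so there are 34 full weeks plus 1 extra day.
Each full week contributes one Monday: 34 so far.
The 1 extra day is Wed — none qualify.
Total: 34 + 0 = 34.

34 Mondays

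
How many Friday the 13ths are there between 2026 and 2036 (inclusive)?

Friday-the-13ths by year:
2026: Feb, Mar, Nov
2027: Aug
2028: Oct
2029: Apr, Jul
2030: Sep, Dec
2031: Jun
2032: Feb, Aug
2033: May
2034: Jan, Oct
2035: Apr, Jul
2036: Jun

18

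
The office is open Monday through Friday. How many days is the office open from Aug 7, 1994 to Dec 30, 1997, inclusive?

Aug 7, 1994 is a Sunday.
That's 1242 days from start to end, counting both.
1242 = 7 × 177 + 3, so there are 177 full weeks plus 3 extra days.
Each full week contributes 5 weekdays (Mon–Fri): 177 × 5 = 885.
The 3 extra days are Sun, Mon, Tue — 2 of them qualify.
Total: 885 + 2 = 887.

887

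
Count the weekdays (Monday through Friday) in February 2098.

1 February 2098 is a Saturday.
The range spans 28 days (inclusive of both endpoints).
28 = 7 × 4, so the span is exactly 4 full weeks.
Each full week contributes 5 weekdays (Mon–Fri): 4 × 5 = 20.
Total: 20.

20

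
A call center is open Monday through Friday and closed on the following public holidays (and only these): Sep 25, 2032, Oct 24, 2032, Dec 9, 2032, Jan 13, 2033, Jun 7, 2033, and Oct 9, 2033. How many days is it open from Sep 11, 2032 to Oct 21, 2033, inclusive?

Sep 11, 2032 is a Saturday.
From Sep 11, 2032 to Oct 21, 2033 is 406 days inclusive.
406 = 7 × 58, so the span is exactly 58 full weeks.
Each full week contributes 5 weekdays (Mon–Fri): 58 × 5 = 290.
Holidays: Sep 25, 2032 (Sat); Oct 24, 2032 (Sun); Dec 9, 2032 (Thu); Jan 13, 2033 (Thu); Jun 7, 2033 (Tue); Oct 9, 2033 (Sun).
3 of the 6 holidays fall on weekdays; the rest are weekends and were already excluded.
Business days: 290 − 3 = 287.

287 business days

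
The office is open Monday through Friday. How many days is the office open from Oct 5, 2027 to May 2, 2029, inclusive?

412 weekdays

Oct 5, 2027 is a Tuesday.
That's 576 days from start to end, counting both.
576 = 7 × 82 + 2, so there are 82 full weeks plus 2 extra days.
Each full week contributes 5 weekdays (Mon–Fri): 82 × 5 = 410.
The 2 extra days are Tue, Wed — 2 of them qualify.
Total: 410 + 2 = 412.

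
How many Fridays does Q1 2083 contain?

2083-01-01 is a Friday.
The range spans 90 days (inclusive of both endpoints).
90 = 7 × 12 + 6, so there are 12 full weeks plus 6 extra days.
Each full week contributes one Friday: 12 so far.
The 6 extra days are Fri, Sat, Sun, Mon, Tue, Wed — 1 of them qualifies.
Total: 12 + 1 = 13.

13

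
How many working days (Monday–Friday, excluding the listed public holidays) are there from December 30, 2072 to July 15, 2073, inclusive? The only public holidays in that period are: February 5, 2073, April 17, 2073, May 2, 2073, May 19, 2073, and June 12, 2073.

137

December 30, 2072 is a Friday.
The range spans 198 days (inclusive of both endpoints).
198 = 7 × 28 + 2, so there are 28 full weeks plus 2 extra days.
Each full week contributes 5 weekdays (Mon–Fri): 28 × 5 = 140.
The 2 extra days are Friday, Saturday — 1 of them qualifies.
Total: 140 + 1 = 141.
Holidays: February 5, 2073 (Sun); April 17, 2073 (Mon); May 2, 2073 (Tue); May 19, 2073 (Fri); June 12, 2073 (Mon).
4 of the 5 holidays fall on weekdays; the rest are weekends and were already excluded.
Business days: 141 − 4 = 137.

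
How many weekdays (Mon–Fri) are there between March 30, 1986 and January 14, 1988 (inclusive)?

March 30, 1986 is a Sunday.
The range spans 656 days (inclusive of both endpoints).
656 = 7 × 93 + 5, so there are 93 full weeks plus 5 extra days.
Each full week contributes 5 weekdays (Mon–Fri): 93 × 5 = 465.
The 5 extra days are Sun, Mon, Tue, Wed, Thu — 4 of them qualify.
Total: 465 + 4 = 469.

469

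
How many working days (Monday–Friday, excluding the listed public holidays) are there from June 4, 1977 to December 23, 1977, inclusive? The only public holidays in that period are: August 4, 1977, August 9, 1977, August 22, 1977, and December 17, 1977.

142 working days

June 4, 1977 is a Saturday.
That's 203 days from start to end, counting both.
203 = 7 × 29, so the span is exactly 29 full weeks.
Each full week contributes 5 weekdays (Mon–Fri): 29 × 5 = 145.
Total: 145.
Holidays: August 4, 1977 (Thu); August 9, 1977 (Tue); August 22, 1977 (Mon); December 17, 1977 (Sat).
3 of the 4 holidays fall on weekdays; the rest are weekends and were already excluded.
Business days: 145 − 3 = 142.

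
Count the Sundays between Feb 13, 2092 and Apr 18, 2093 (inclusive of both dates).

Feb 13, 2092 is a Wednesday.
From Feb 13, 2092 to Apr 18, 2093 is 431 days inclusive.
431 = 7 × 61 + 4, so there are 61 full weeks plus 4 extra days.
Each full week contributes one Sunday: 61 so far.
The 4 extra days are Wednesday, Thursday, Friday, Saturday — none qualify.
Total: 61 + 0 = 61.

61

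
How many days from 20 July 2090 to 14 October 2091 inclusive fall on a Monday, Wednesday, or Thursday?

193

20 July 2090 is a Thursday.
The range spans 452 days (inclusive of both endpoints).
452 = 7 × 64 + 4, so there are 64 full weeks plus 4 extra days.
Each full week contributes 3 days from the set (Mon, Wed, Thu): 64 × 3 = 192.
The 4 extra days are Thursday, Friday, Saturday, Sunday — 1 of them qualifies.
Total: 192 + 1 = 193.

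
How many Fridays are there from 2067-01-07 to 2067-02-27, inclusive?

8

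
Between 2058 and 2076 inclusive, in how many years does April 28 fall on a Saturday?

Day of week of April 28 in each year:
2058: Sun, 2059: Mon, 2060: Wed, 2061: Thu, 2062: Fri, 2063: Sat ✓, 2064: Mon, 2065: Tue, 2066: Wed, 2067: Thu, 2068: Sat ✓, 2069: Sun, 2070: Mon, 2071: Tue, 2072: Thu, 2073: Fri, 2074: Sat ✓, 2075: Sun, 2076: Tue
Saturdays: 2063, 2068, 2074.

3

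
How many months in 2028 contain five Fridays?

A month has five Fridays exactly when Friday falls within its first (length − 28) days.
Jan: 31 days, starts Sat → 5 of Sat, Sun, Mon
Feb: 29 days, starts Tue → 5 of Tue
Mar: 31 days, starts Wed → 5 of Wed, Thu, Fri ✓
Apr: 30 days, starts Sat → 5 of Sat, Sun
May: 31 days, starts Mon → 5 of Mon, Tue, Wed
Jun: 30 days, starts Thu → 5 of Thu, Fri ✓
Jul: 31 days, starts Sat → 5 of Sat, Sun, Mon
Aug: 31 days, starts Tue → 5 of Tue, Wed, Thu
Sep: 30 days, starts Fri → 5 of Fri, Sat ✓
Oct: 31 days, starts Sun → 5 of Sun, Mon, Tue
Nov: 30 days, starts Wed → 5 of Wed, Thu
Dec: 31 days, starts Fri → 5 of Fri, Sat, Sun ✓
Months with five Fridays: Mar, Jun, Sep, Dec.

4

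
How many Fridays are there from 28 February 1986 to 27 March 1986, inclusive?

28 February 1986 is a Friday.
From 28 February 1986 to 27 March 1986 is 28 days inclusive.
28 = 7 × 4, so the span is exactly 4 full weeks.
Each full week contributes one Friday: 4 so far.
Total: 4.

4 Fridays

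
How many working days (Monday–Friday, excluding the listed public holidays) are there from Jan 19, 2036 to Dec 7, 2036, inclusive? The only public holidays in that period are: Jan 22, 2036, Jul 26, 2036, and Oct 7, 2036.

Jan 19, 2036 is a Saturday.
From Jan 19, 2036 to Dec 7, 2036 is 324 days inclusive.
324 = 7 × 46 + 2, so there are 46 full weeks plus 2 extra days.
Each full week contributes 5 weekdays (Mon–Fri): 46 × 5 = 230.
The 2 extra days are Sat, Sun — none qualify.
Total: 230 + 0 = 230.
Holidays: Jan 22, 2036 (Tue); Jul 26, 2036 (Sat); Oct 7, 2036 (Tue).
2 of the 3 holidays fall on weekdays; the rest are weekends and were already excluded.
Business days: 230 − 2 = 228.

228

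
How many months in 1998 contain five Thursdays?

5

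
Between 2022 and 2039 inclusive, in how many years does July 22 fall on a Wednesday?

Day of week of July 22 in each year:
2022: Fri, 2023: Sat, 2024: Mon, 2025: Tue, 2026: Wed ✓, 2027: Thu, 2028: Sat, 2029: Sun, 2030: Mon, 2031: Tue, 2032: Thu, 2033: Fri, 2034: Sat, 2035: Sun, 2036: Tue, 2037: Wed ✓, 2038: Thu, 2039: Fri
Wednesdays: 2026, 2037.

2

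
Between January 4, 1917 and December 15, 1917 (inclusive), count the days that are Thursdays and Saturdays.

100

January 4, 1917 is a Thursday.
That's 346 days from start to end, counting both.
346 = 7 × 49 + 3, so there are 49 full weeks plus 3 extra days.
Each full week contributes 2 days from the set (Thu, Sat): 49 × 2 = 98.
The 3 extra days are Thu, Fri, Sat — 2 of them qualify.
Total: 98 + 2 = 100.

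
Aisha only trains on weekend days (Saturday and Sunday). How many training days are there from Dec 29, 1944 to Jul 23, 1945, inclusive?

Dec 29, 1944 is a Friday.
From Dec 29, 1944 to Jul 23, 1945 is 207 days inclusive.
207 = 7 × 29 + 4, so there are 29 full weeks plus 4 extra days.
Each full week contributes 2 weekend days (Sat, Sun): 29 × 2 = 58.
The 4 extra days are Friday, Saturday, Sunday, Monday — 2 of them qualify.
Total: 58 + 2 = 60.

60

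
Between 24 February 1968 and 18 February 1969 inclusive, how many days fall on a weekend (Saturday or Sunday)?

24 February 1968 is a Saturday.
That's 361 days from start to end, counting both.
361 = 7 × 51 + 4, so there are 51 full weeks plus 4 extra days.
Each full week contributes 2 weekend days (Sat, Sun): 51 × 2 = 102.
The 4 extra days are Sat, Sun, Mon, Tue — 2 of them qualify.
Total: 102 + 2 = 104.

104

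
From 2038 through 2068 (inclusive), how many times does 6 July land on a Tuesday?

5

Day of week of July 6 in each year:
2038: Tue ✓, 2039: Wed, 2040: Fri, 2041: Sat, 2042: Sun, 2043: Mon, 2044: Wed, 2045: Thu, 2046: Fri, 2047: Sat, 2048: Mon, 2049: Tue ✓, 2050: Wed, 2051: Thu, 2052: Sat, 2053: Sun, 2054: Mon, 2055: Tue ✓, 2056: Thu, 2057: Fri, 2058: Sat, 2059: Sun, 2060: Tue ✓, 2061: Wed, 2062: Thu, 2063: Fri, 2064: Sun, 2065: Mon, 2066: Tue ✓, 2067: Wed, 2068: Fri
Tuesdays: 2038, 2049, 2055, 2060, 2066.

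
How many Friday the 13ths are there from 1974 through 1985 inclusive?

21

Friday-the-13ths by year:
1974: Sep, Dec
1975: Jun
1976: Feb, Aug
1977: May
1978: Jan, Oct
1979: Apr, Jul
1980: Jun
1981: Feb, Mar, Nov
1982: Aug
1983: May
1984: Jan, Apr, Jul
1985: Sep, Dec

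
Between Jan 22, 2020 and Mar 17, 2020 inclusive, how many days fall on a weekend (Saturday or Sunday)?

16

Jan 22, 2020 is a Wednesday.
The range spans 56 days (inclusive of both endpoints).
56 = 7 × 8, so the span is exactly 8 full weeks.
Each full week contributes 2 weekend days (Sat, Sun): 8 × 2 = 16.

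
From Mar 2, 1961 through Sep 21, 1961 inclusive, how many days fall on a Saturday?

29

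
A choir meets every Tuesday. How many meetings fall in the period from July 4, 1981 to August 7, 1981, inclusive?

July 4, 1981 is a Saturday.
The range spans 35 days (inclusive of both endpoints).
35 = 7 × 5, so the span is exactly 5 full weeks.
Each full week contributes one Tuesday: 5 so far.
Total: 5.

5 Tuesdays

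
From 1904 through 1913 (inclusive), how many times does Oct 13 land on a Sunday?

Day of week of October 13 in each year:
1904: Thu, 1905: Fri, 1906: Sat, 1907: Sun ✓, 1908: Tue, 1909: Wed, 1910: Thu, 1911: Fri, 1912: Sun ✓, 1913: Mon
Sundays: 1907, 1912.

2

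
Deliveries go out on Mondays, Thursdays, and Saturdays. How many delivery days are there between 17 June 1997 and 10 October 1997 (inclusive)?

17 June 1997 is a Tuesday.
From 17 June 1997 to 10 October 1997 is 116 days inclusive.
116 = 7 × 16 + 4, so there are 16 full weeks plus 4 extra days.
Each full week contributes 3 days from the set (Mon, Thu, Sat): 16 × 3 = 48.
The 4 extra days are Tue, Wed, Thu, Fri — 1 of them qualifies.
Total: 48 + 1 = 49.

49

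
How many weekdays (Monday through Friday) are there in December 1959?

1959-12-01 is a Tuesday.
From 1959-12-01 to 1959-12-31 is 31 days inclusive.
31 = 7 × 4 + 3, so there are 4 full weeks plus 3 extra days.
Each full week contributes 5 weekdays (Mon–Fri): 4 × 5 = 20.
The 3 extra days are Tuesday, Wednesday, Thursday — 3 of them qualify.
Total: 20 + 3 = 23.

23 weekdays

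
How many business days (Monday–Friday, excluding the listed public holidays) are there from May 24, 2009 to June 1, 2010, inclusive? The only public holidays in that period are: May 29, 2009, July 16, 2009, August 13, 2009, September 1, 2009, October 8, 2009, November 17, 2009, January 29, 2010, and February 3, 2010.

259

May 24, 2009 is a Sunday.
From May 24, 2009 to June 1, 2010 is 374 days inclusive.
374 = 7 × 53 + 3, so there are 53 full weeks plus 3 extra days.
Each full week contributes 5 weekdays (Mon–Fri): 53 × 5 = 265.
The 3 extra days are Sunday, Monday, Tuesday — 2 of them qualify.
Total: 265 + 2 = 267.
Holidays: May 29, 2009 (Fri); July 16, 2009 (Thu); August 13, 2009 (Thu); September 1, 2009 (Tue); October 8, 2009 (Thu); November 17, 2009 (Tue); January 29, 2010 (Fri); February 3, 2010 (Wed).
All 8 holidays fall on weekdays, so subtract 8.
Business days: 267 − 8 = 259.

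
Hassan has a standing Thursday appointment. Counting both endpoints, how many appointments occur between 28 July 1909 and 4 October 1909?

10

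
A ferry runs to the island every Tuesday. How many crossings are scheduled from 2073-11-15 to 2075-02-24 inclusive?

66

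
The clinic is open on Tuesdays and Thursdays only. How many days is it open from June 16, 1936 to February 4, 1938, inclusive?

172

June 16, 1936 is a Tuesday.
From June 16, 1936 to February 4, 1938 is 599 days inclusive.
599 = 7 × 85 + 4, so there are 85 full weeks plus 4 extra days.
Each full week contributes 2 days from the set (Tue, Thu): 85 × 2 = 170.
The 4 extra days are Tue, Wed, Thu, Fri — 2 of them qualify.
Total: 170 + 2 = 172.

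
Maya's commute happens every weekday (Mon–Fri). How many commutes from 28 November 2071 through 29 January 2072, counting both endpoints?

28 November 2071 is a Saturday.
From 28 November 2071 to 29 January 2072 is 63 days inclusive.
63 = 7 × 9, so the span is exactly 9 full weeks.
Each full week contributes 5 weekdays (Mon–Fri): 9 × 5 = 45.

45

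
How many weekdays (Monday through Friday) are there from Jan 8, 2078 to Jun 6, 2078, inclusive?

106 weekdays

Jan 8, 2078 is a Saturday.
From Jan 8, 2078 to Jun 6, 2078 is 150 days inclusive.
150 = 7 × 21 + 3, so there are 21 full weeks plus 3 extra days.
Each full week contributes 5 weekdays (Mon–Fri): 21 × 5 = 105.
The 3 extra days are Saturday, Sunday, Monday — 1 of them qualifies.
Total: 105 + 1 = 106.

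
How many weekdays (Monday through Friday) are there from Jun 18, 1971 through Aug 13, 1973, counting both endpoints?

Jun 18, 1971 is a Friday.
From Jun 18, 1971 to Aug 13, 1973 is 788 days inclusive.
788 = 7 × 112 + 4, so there are 112 full weeks plus 4 extra days.
Each full week contributes 5 weekdays (Mon–Fri): 112 × 5 = 560.
The 4 extra days are Fri, Sat, Sun, Mon — 2 of them qualify.
Total: 560 + 2 = 562.

562 weekdays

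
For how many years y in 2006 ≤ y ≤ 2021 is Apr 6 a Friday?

3

Day of week of April 6 in each year:
2006: Thu, 2007: Fri ✓, 2008: Sun, 2009: Mon, 2010: Tue, 2011: Wed, 2012: Fri ✓, 2013: Sat, 2014: Sun, 2015: Mon, 2016: Wed, 2017: Thu, 2018: Fri ✓, 2019: Sat, 2020: Mon, 2021: Tue
Fridays: 2007, 2012, 2018.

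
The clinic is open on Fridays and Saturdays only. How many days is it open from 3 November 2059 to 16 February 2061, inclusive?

134

3 November 2059 is a Monday.
That's 472 days from start to end, counting both.
472 = 7 × 67 + 3, so there are 67 full weeks plus 3 extra days.
Each full week contributes 2 days from the set (Fri, Sat): 67 × 2 = 134.
The 3 extra days are Mon, Tue, Wed — none qualify.
Total: 134 + 0 = 134.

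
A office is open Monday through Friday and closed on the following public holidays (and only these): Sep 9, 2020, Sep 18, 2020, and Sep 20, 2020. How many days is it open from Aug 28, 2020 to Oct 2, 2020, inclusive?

Aug 28, 2020 is a Friday.
From Aug 28, 2020 to Oct 2, 2020 is 36 days inclusive.
36 = 7 × 5 + 1, so there are 5 full weeks plus 1 extra day.
Each full week contributes 5 weekdays (Mon–Fri): 5 × 5 = 25.
The 1 extra day is Fri — 1 of them qualifies.
Total: 25 + 1 = 26.
Holidays: Sep 9, 2020 (Wed); Sep 18, 2020 (Fri); Sep 20, 2020 (Sun).
2 of the 3 holidays fall on weekdays; the rest are weekends and were already excluded.
Business days: 26 − 2 = 24.

24 business days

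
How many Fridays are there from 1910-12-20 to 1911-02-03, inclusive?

7 Fridays

1910-12-20 is a Tuesday.
From 1910-12-20 to 1911-02-03 is 46 days inclusive.
46 = 7 × 6 + 4, so there are 6 full weeks plus 4 extra days.
Each full week contributes one Friday: 6 so far.
The 4 extra days are Tuesday, Wednesday, Thursday, Friday — 1 of them qualifies.
Total: 6 + 1 = 7.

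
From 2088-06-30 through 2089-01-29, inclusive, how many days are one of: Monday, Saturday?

61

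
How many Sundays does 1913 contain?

52

1 January 1913 is a Wednesday.
From 1 January 1913 to 31 December 1913 is 365 days inclusive.
365 = 7 × 52 + 1, so there are 52 full weeks plus 1 extra day.
Each full week contributes one Sunday: 52 so far.
The 1 extra day is Wednesday — none qualify.
Total: 52 + 0 = 52.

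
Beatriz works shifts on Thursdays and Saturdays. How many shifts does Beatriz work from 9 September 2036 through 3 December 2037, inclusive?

9 September 2036 is a Tuesday.
From 9 September 2036 to 3 December 2037 is 451 days inclusive.
451 = 7 × 64 + 3, so there are 64 full weeks plus 3 extra days.
Each full week contributes 2 days from the set (Thu, Sat): 64 × 2 = 128.
The 3 extra days are Tue, Wed, Thu — 1 of them qualifies.
Total: 128 + 1 = 129.

129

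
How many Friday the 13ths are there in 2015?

3

The 13th falls on a Friday when the month's 13th has weekday Fri.
Jan 13 is Tue; Feb 13 is Fri ✓; Mar 13 is Fri ✓; Apr 13 is Mon; May 13 is Wed; Jun 13 is Sat; Jul 13 is Mon; Aug 13 is Thu; Sep 13 is Sun; Oct 13 is Tue; Nov 13 is Fri ✓; Dec 13 is Sun.
Friday the 13ths: Feb, Mar, Nov.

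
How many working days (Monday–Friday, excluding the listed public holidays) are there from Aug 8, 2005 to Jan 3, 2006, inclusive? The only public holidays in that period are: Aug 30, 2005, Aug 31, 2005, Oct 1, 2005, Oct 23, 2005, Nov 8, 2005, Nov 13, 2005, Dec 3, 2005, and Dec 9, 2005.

Aug 8, 2005 is a Monday.
That's 149 days from start to end, counting both.
149 = 7 × 21 + 2, so there are 21 full weeks plus 2 extra days.
Each full week contributes 5 weekdays (Mon–Fri): 21 × 5 = 105.
The 2 extra days are Monday, Tuesday — 2 of them qualify.
Total: 105 + 2 = 107.
Holidays: Aug 30, 2005 (Tue); Aug 31, 2005 (Wed); Oct 1, 2005 (Sat); Oct 23, 2005 (Sun); Nov 8, 2005 (Tue); Nov 13, 2005 (Sun); Dec 3, 2005 (Sat); Dec 9, 2005 (Fri).
4 of the 8 holidays fall on weekdays; the rest are weekends and were already excluded.
Business days: 107 − 4 = 103.

103 working days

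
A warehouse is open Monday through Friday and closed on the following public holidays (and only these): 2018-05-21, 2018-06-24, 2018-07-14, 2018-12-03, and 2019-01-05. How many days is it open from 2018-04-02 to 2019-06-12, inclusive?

311

2018-04-02 is a Monday.
That's 437 days from start to end, counting both.
437 = 7 × 62 + 3, so there are 62 full weeks plus 3 extra days.
Each full week contributes 5 weekdays (Mon–Fri): 62 × 5 = 310.
The 3 extra days are Monday, Tuesday, Wednesday — 3 of them qualify.
Total: 310 + 3 = 313.
Holidays: 2018-05-21 (Mon); 2018-06-24 (Sun); 2018-07-14 (Sat); 2018-12-03 (Mon); 2019-01-05 (Sat).
2 of the 5 holidays fall on weekdays; the rest are weekends and were already excluded.
Business days: 313 − 2 = 311.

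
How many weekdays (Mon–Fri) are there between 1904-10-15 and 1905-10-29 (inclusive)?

270

1904-10-15 is a Saturday.
From 1904-10-15 to 1905-10-29 is 380 days inclusive.
380 = 7 × 54 + 2, so there are 54 full weeks plus 2 extra days.
Each full week contributes 5 weekdays (Mon–Fri): 54 × 5 = 270.
The 2 extra days are Sat, Sun — none qualify.
Total: 270 + 0 = 270.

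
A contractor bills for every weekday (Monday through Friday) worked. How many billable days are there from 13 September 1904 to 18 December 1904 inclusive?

69

13 September 1904 is a Tuesday.
From 13 September 1904 to 18 December 1904 is 97 days inclusive.
97 = 7 × 13 + 6, so there are 13 full weeks plus 6 extra days.
Each full week contributes 5 weekdays (Mon–Fri): 13 × 5 = 65.
The 6 extra days are Tuesday, Wednesday, Thursday, Friday, Saturday, Sunday — 4 of them qualify.
Total: 65 + 4 = 69.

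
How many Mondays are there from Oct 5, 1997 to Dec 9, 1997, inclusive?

Oct 5, 1997 is a Sunday.
That's 66 days from start to end, counting both.
66 = 7 × 9 + 3, so there are 9 full weeks plus 3 extra days.
Each full week contributes one Monday: 9 so far.
The 3 extra days are Sunday, Monday, Tuesday — 1 of them qualifies.
Total: 9 + 1 = 10.

10 Mondays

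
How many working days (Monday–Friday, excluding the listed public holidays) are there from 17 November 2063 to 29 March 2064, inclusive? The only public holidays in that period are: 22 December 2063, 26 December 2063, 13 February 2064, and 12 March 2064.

17 November 2063 is a Saturday.
The range spans 134 days (inclusive of both endpoints).
134 = 7 × 19 + 1, so there are 19 full weeks plus 1 extra day.
Each full week contributes 5 weekdays (Mon–Fri): 19 × 5 = 95.
The 1 extra day is Sat — none qualify.
Total: 95 + 0 = 95.
Holidays: 22 December 2063 (Sat); 26 December 2063 (Wed); 13 February 2064 (Wed); 12 March 2064 (Wed).
3 of the 4 holidays fall on weekdays; the rest are weekends and were already excluded.
Business days: 95 − 3 = 92.

92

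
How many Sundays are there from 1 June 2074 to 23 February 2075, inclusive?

38

1 June 2074 is a Friday.
From 1 June 2074 to 23 February 2075 is 268 days inclusive.
268 = 7 × 38 + 2, so there are 38 full weeks plus 2 extra days.
Each full week contributes one Sunday: 38 so far.
The 2 extra days are Fri, Sat — none qualify.
Total: 38 + 0 = 38.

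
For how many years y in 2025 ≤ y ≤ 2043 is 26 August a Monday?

Day of week of August 26 in each year:
2025: Tue, 2026: Wed, 2027: Thu, 2028: Sat, 2029: Sun, 2030: Mon ✓, 2031: Tue, 2032: Thu, 2033: Fri, 2034: Sat, 2035: Sun, 2036: Tue, 2037: Wed, 2038: Thu, 2039: Fri, 2040: Sun, 2041: Mon ✓, 2042: Tue, 2043: Wed
Mondays: 2030, 2041.

2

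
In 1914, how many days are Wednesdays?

1914-01-01 is a Thursday.
That's 365 days from start to end, counting both.
365 = 7 × 52 + 1, so there are 52 full weeks plus 1 extra day.
Each full week contributes one Wednesday: 52 so far.
The 1 extra day is Thu — none qualify.
Total: 52 + 0 = 52.

52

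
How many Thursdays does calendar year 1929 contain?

1 January 1929 is a Tuesday.
The range spans 365 days (inclusive of both endpoints).
365 = 7 × 52 + 1, so there are 52 full weeks plus 1 extra day.
Each full week contributes one Thursday: 52 so far.
The 1 extra day is Tuesday — none qualify.
Total: 52 + 0 = 52.

52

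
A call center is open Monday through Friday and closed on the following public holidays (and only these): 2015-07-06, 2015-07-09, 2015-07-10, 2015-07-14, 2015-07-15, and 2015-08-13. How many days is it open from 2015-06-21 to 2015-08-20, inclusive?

38

2015-06-21 is a Sunday.
From 2015-06-21 to 2015-08-20 is 61 days inclusive.
61 = 7 × 8 + 5, so there are 8 full weeks plus 5 extra days.
Each full week contributes 5 weekdays (Mon–Fri): 8 × 5 = 40.
The 5 extra days are Sun, Mon, Tue, Wed, Thu — 4 of them qualify.
Total: 40 + 4 = 44.
Holidays: 2015-07-06 (Mon); 2015-07-09 (Thu); 2015-07-10 (Fri); 2015-07-14 (Tue); 2015-07-15 (Wed); 2015-08-13 (Thu).
All 6 holidays fall on weekdays, so subtract 6.
Business days: 44 − 6 = 38.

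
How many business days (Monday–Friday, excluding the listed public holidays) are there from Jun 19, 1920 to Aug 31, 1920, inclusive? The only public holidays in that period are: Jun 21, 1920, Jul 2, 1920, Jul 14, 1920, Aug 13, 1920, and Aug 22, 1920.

Jun 19, 1920 is a Saturday.
The range spans 74 days (inclusive of both endpoints).
74 = 7 × 10 + 4, so there are 10 full weeks plus 4 extra days.
Each full week contributes 5 weekdays (Mon–Fri): 10 × 5 = 50.
The 4 extra days are Sat, Sun, Mon, Tue — 2 of them qualify.
Total: 50 + 2 = 52.
Holidays: Jun 21, 1920 (Mon); Jul 2, 1920 (Fri); Jul 14, 1920 (Wed); Aug 13, 1920 (Fri); Aug 22, 1920 (Sun).
4 of the 5 holidays fall on weekdays; the rest are weekends and were already excluded.
Business days: 52 − 4 = 48.

48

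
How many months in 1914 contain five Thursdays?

A month has five Thursdays exactly when Thursday falls within its first (length − 28) days.
Jan: 31 days, starts Thu → 5 of Thu, Fri, Sat ✓
Feb: 28 days, starts Sun → 5 of (none)
Mar: 31 days, starts Sun → 5 of Sun, Mon, Tue
Apr: 30 days, starts Wed → 5 of Wed, Thu ✓
May: 31 days, starts Fri → 5 of Fri, Sat, Sun
Jun: 30 days, starts Mon → 5 of Mon, Tue
Jul: 31 days, starts Wed → 5 of Wed, Thu, Fri ✓
Aug: 31 days, starts Sat → 5 of Sat, Sun, Mon
Sep: 30 days, starts Tue → 5 of Tue, Wed
Oct: 31 days, starts Thu → 5 of Thu, Fri, Sat ✓
Nov: 30 days, starts Sun → 5 of Sun, Mon
Dec: 31 days, starts Tue → 5 of Tue, Wed, Thu ✓
Months with five Thursdays: Jan, Apr, Jul, Oct, Dec.

5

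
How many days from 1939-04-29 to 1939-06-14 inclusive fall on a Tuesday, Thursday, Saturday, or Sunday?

27

1939-04-29 is a Saturday.
From 1939-04-29 to 1939-06-14 is 47 days inclusive.
47 = 7 × 6 + 5, so there are 6 full weeks plus 5 extra days.
Each full week contributes 4 days from the set (Tue, Thu, Sat, Sun): 6 × 4 = 24.
The 5 extra days are Sat, Sun, Mon, Tue, Wed — 3 of them qualify.
Total: 24 + 3 = 27.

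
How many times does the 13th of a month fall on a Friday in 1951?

2

The 13th falls on a Friday when the month's 13th has weekday Fri.
Jan 13 is Sat; Feb 13 is Tue; Mar 13 is Tue; Apr 13 is Fri ✓; May 13 is Sun; Jun 13 is Wed; Jul 13 is Fri ✓; Aug 13 is Mon; Sep 13 is Thu; Oct 13 is Sat; Nov 13 is Tue; Dec 13 is Thu.
Friday the 13ths: Apr, Jul.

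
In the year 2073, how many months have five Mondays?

4

A month has five Mondays exactly when Monday falls within its first (length − 28) days.
Jan: 31 days, starts Sun → 5 of Sun, Mon, Tue ✓
Feb: 28 days, starts Wed → 5 of (none)
Mar: 31 days, starts Wed → 5 of Wed, Thu, Fri
Apr: 30 days, starts Sat → 5 of Sat, Sun
May: 31 days, starts Mon → 5 of Mon, Tue, Wed ✓
Jun: 30 days, starts Thu → 5 of Thu, Fri
Jul: 31 days, starts Sat → 5 of Sat, Sun, Mon ✓
Aug: 31 days, starts Tue → 5 of Tue, Wed, Thu
Sep: 30 days, starts Fri → 5 of Fri, Sat
Oct: 31 days, starts Sun → 5 of Sun, Mon, Tue ✓
Nov: 30 days, starts Wed → 5 of Wed, Thu
Dec: 31 days, starts Fri → 5 of Fri, Sat, Sun
Months with five Mondays: Jan, May, Jul, Oct.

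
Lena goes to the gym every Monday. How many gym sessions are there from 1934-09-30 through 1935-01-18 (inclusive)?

16

1934-09-30 is a Sunday.
From 1934-09-30 to 1935-01-18 is 111 days inclusive.
111 = 7 × 15 + 6, so there are 15 full weeks plus 6 extra days.
Each full week contributes one Monday: 15 so far.
The 6 extra days are Sunday, Monday, Tuesday, Wednesday, Thursday, Friday — 1 of them qualifies.
Total: 15 + 1 = 16.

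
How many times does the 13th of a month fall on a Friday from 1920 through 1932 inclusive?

23

Friday-the-13ths by year:
1920: Feb, Aug
1921: May
1922: Jan, Oct
1923: Apr, Jul
1924: Jun
1925: Feb, Mar, Nov
1926: Aug
1927: May
1928: Jan, Apr, Jul
1929: Sep, Dec
1930: Jun
1931: Feb, Mar, Nov
1932: May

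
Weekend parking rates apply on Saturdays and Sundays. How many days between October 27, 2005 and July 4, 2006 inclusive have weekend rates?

October 27, 2005 is a Thursday.
That's 251 days from start to end, counting both.
251 = 7 × 35 + 6, so there are 35 full weeks plus 6 extra days.
Each full week contributes 2 weekend days (Sat, Sun): 35 × 2 = 70.
The 6 extra days are Thu, Fri, Sat, Sun, Mon, Tue — 2 of them qualify.
Total: 70 + 2 = 72.

72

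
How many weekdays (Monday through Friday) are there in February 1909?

20

Feb 1, 1909 is a Monday.
From Feb 1, 1909 to Feb 28, 1909 is 28 days inclusive.
28 = 7 × 4, so the span is exactly 4 full weeks.
Each full week contributes 5 weekdays (Mon–Fri): 4 × 5 = 20.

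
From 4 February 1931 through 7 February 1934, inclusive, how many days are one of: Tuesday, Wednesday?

315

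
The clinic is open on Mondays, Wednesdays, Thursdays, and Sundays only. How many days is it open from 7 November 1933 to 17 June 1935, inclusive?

7 November 1933 is a Tuesday.
The range spans 588 days (inclusive of both endpoints).
588 = 7 × 84, so the span is exactly 84 full weeks.
Each full week contributes 4 days from the set (Mon, Wed, Thu, Sun): 84 × 4 = 336.
Total: 336.

336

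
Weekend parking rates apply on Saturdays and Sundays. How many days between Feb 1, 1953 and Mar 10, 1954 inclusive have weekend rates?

Feb 1, 1953 is a Sunday.
From Feb 1, 1953 to Mar 10, 1954 is 403 days inclusive.
403 = 7 × 57 + 4, so there are 57 full weeks plus 4 extra days.
Each full week contributes 2 weekend days (Sat, Sun): 57 × 2 = 114.
The 4 extra days are Sunday, Monday, Tuesday, Wednesday — 1 of them qualifies.
Total: 114 + 1 = 115.

115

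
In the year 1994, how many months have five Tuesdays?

4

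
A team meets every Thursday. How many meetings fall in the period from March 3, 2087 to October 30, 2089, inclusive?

139 Thursdays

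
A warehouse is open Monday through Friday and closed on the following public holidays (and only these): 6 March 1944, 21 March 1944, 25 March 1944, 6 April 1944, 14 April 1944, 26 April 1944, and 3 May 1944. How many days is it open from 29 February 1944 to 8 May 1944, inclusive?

44 business days

29 February 1944 is a Tuesday.
That's 70 days from start to end, counting both.
70 = 7 × 10, so the span is exactly 10 full weeks.
Each full week contributes 5 weekdays (Mon–Fri): 10 × 5 = 50.
Total: 50.
Holidays: 6 March 1944 (Mon); 21 March 1944 (Tue); 25 March 1944 (Sat); 6 April 1944 (Thu); 14 April 1944 (Fri); 26 April 1944 (Wed); 3 May 1944 (Wed).
6 of the 7 holidays fall on weekdays; the rest are weekends and were already excluded.
Business days: 50 − 6 = 44.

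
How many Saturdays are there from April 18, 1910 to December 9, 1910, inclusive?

April 18, 1910 is a Monday.
From April 18, 1910 to December 9, 1910 is 236 days inclusive.
236 = 7 × 33 + 5, so there are 33 full weeks plus 5 extra days.
Each full week contributes one Saturday: 33 so far.
The 5 extra days are Monday, Tuesday, Wednesday, Thursday, Friday — none qualify.
Total: 33 + 0 = 33.

33 Saturdays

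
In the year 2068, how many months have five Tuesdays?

4

A month has five Tuesdays exactly when Tuesday falls within its first (length − 28) days.
Jan: 31 days, starts Sun → 5 of Sun, Mon, Tue ✓
Feb: 29 days, starts Wed → 5 of Wed
Mar: 31 days, starts Thu → 5 of Thu, Fri, Sat
Apr: 30 days, starts Sun → 5 of Sun, Mon
May: 31 days, starts Tue → 5 of Tue, Wed, Thu ✓
Jun: 30 days, starts Fri → 5 of Fri, Sat
Jul: 31 days, starts Sun → 5 of Sun, Mon, Tue ✓
Aug: 31 days, starts Wed → 5 of Wed, Thu, Fri
Sep: 30 days, starts Sat → 5 of Sat, Sun
Oct: 31 days, starts Mon → 5 of Mon, Tue, Wed ✓
Nov: 30 days, starts Thu → 5 of Thu, Fri
Dec: 31 days, starts Sat → 5 of Sat, Sun, Mon
Months with five Tuesdays: Jan, May, Jul, Oct.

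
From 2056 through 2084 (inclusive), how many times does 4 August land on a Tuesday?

4

Day of week of August 4 in each year:
2056: Fri, 2057: Sat, 2058: Sun, 2059: Mon, 2060: Wed, 2061: Thu, 2062: Fri, 2063: Sat, 2064: Mon, 2065: Tue ✓, 2066: Wed, 2067: Thu, 2068: Sat, 2069: Sun, 2070: Mon, 2071: Tue ✓, 2072: Thu, 2073: Fri, 2074: Sat, 2075: Sun, 2076: Tue ✓, 2077: Wed, 2078: Thu, 2079: Fri, 2080: Sun, 2081: Mon, 2082: Tue ✓, 2083: Wed, 2084: Fri
Tuesdays: 2065, 2071, 2076, 2082.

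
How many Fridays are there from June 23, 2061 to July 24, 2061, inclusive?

5

June 23, 2061 is a Thursday.
From June 23, 2061 to July 24, 2061 is 32 days inclusive.
32 = 7 × 4 + 4, so there are 4 full weeks plus 4 extra days.
Each full week contributes one Friday: 4 so far.
The 4 extra days are Thu, Fri, Sat, Sun — 1 of them qualifies.
Total: 4 + 1 = 5.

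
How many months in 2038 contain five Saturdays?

A month has five Saturdays exactly when Saturday falls within its first (length − 28) days.
Jan: 31 days, starts Fri → 5 of Fri, Sat, Sun ✓
Feb: 28 days, starts Mon → 5 of (none)
Mar: 31 days, starts Mon → 5 of Mon, Tue, Wed
Apr: 30 days, starts Thu → 5 of Thu, Fri
May: 31 days, starts Sat → 5 of Sat, Sun, Mon ✓
Jun: 30 days, starts Tue → 5 of Tue, Wed
Jul: 31 days, starts Thu → 5 of Thu, Fri, Sat ✓
Aug: 31 days, starts Sun → 5 of Sun, Mon, Tue
Sep: 30 days, starts Wed → 5 of Wed, Thu
Oct: 31 days, starts Fri → 5 of Fri, Sat, Sun ✓
Nov: 30 days, starts Mon → 5 of Mon, Tue
Dec: 31 days, starts Wed → 5 of Wed, Thu, Fri
Months with five Saturdays: Jan, May, Jul, Oct.

4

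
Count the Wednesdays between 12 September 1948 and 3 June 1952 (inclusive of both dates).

12 September 1948 is a Sunday.
The range spans 1361 days (inclusive of both endpoints).
1361 = 7 × 194 + 3, so there are 194 full weeks plus 3 extra days.
Each full week contributes one Wednesday: 194 so far.
The 3 extra days are Sunday, Monday, Tuesday — none qualify.
Total: 194 + 0 = 194.

194 Wednesdays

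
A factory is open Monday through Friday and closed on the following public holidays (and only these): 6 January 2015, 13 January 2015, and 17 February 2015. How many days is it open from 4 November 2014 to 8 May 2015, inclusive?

4 November 2014 is a Tuesday.
The range spans 186 days (inclusive of both endpoints).
186 = 7 × 26 + 4, so there are 26 full weeks plus 4 extra days.
Each full week contributes 5 weekdays (Mon–Fri): 26 × 5 = 130.
The 4 extra days are Tue, Wed, Thu, Fri — 4 of them qualify.
Total: 130 + 4 = 134.
Holidays: 6 January 2015 (Tue); 13 January 2015 (Tue); 17 February 2015 (Tue).
All 3 holidays fall on weekdays, so subtract 3.
Business days: 134 − 3 = 131.

131 business days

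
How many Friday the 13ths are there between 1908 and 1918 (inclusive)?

18

Friday-the-13ths by year:
1908: Mar, Nov
1909: Aug
1910: May
1911: Jan, Oct
1912: Sep, Dec
1913: Jun
1914: Feb, Mar, Nov
1915: Aug
1916: Oct
1917: Apr, Jul
1918: Sep, Dec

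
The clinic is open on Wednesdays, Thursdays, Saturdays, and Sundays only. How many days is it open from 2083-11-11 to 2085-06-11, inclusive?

331

2083-11-11 is a Thursday.
The range spans 579 days (inclusive of both endpoints).
579 = 7 × 82 + 5, so there are 82 full weeks plus 5 extra days.
Each full week contributes 4 days from the set (Wed, Thu, Sat, Sun): 82 × 4 = 328.
The 5 extra days are Thu, Fri, Sat, Sun, Mon — 3 of them qualify.
Total: 328 + 3 = 331.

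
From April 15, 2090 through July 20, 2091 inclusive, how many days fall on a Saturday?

66 Saturdays

April 15, 2090 is a Saturday.
From April 15, 2090 to July 20, 2091 is 462 days inclusive.
462 = 7 × 66, so the span is exactly 66 full weeks.
Each full week contributes one Saturday: 66 so far.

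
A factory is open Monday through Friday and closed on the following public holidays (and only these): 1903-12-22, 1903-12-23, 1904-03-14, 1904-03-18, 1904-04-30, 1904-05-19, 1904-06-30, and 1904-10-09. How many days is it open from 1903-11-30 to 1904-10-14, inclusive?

224

1903-11-30 is a Monday.
From 1903-11-30 to 1904-10-14 is 320 days inclusive.
320 = 7 × 45 + 5, so there are 45 full weeks plus 5 extra days.
Each full week contributes 5 weekdays (Mon–Fri): 45 × 5 = 225.
The 5 extra days are Mon, Tue, Wed, Thu, Fri — 5 of them qualify.
Total: 225 + 5 = 230.
Holidays: 1903-12-22 (Tue); 1903-12-23 (Wed); 1904-03-14 (Mon); 1904-03-18 (Fri); 1904-04-30 (Sat); 1904-05-19 (Thu); 1904-06-30 (Thu); 1904-10-09 (Sun).
6 of the 8 holidays fall on weekdays; the rest are weekends and were already excluded.
Business days: 230 − 6 = 224.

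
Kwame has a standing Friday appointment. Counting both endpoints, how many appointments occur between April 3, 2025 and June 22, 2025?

April 3, 2025 is a Thursday.
That's 81 days from start to end, counting both.
81 = 7 × 11 + 4, so there are 11 full weeks plus 4 extra days.
Each full week contributes one Friday: 11 so far.
The 4 extra days are Thursday, Friday, Saturday, Sunday — 1 of them qualifies.
Total: 11 + 1 = 12.

12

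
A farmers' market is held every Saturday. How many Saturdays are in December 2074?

December 1, 2074 is a Saturday.
From December 1, 2074 to December 31, 2074 is 31 days inclusive.
31 = 7 × 4 + 3, so there are 4 full weeks plus 3 extra days.
Each full week contributes one Saturday: 4 so far.
The 3 extra days are Sat, Sun, Mon — 1 of them qualifies.
Total: 4 + 1 = 5.

5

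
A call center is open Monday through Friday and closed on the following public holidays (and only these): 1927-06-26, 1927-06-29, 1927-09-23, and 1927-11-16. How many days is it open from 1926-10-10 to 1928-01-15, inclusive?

327 working days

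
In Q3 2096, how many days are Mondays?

1 July 2096 is a Sunday.
The range spans 92 days (inclusive of both endpoints).
92 = 7 × 13 + 1, so there are 13 full weeks plus 1 extra day.
Each full week contributes one Monday: 13 so far.
The 1 extra day is Sunday — none qualify.
Total: 13 + 0 = 13.

13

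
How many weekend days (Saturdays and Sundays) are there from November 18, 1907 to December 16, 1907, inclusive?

8

November 18, 1907 is a Monday.
The range spans 29 days (inclusive of both endpoints).
29 = 7 × 4 + 1, so there are 4 full weeks plus 1 extra day.
Each full week contributes 2 weekend days (Sat, Sun): 4 × 2 = 8.
The 1 extra day is Monday — none qualify.
Total: 8 + 0 = 8.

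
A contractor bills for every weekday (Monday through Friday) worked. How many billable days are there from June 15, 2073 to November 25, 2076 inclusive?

June 15, 2073 is a Thursday.
From June 15, 2073 to November 25, 2076 is 1260 days inclusive.
1260 = 7 × 180, so the span is exactly 180 full weeks.
Each full week contributes 5 weekdays (Mon–Fri): 180 × 5 = 900.
Total: 900.

900 weekdays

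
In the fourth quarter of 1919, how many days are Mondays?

13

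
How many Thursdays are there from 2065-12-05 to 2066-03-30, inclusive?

2065-12-05 is a Saturday.
From 2065-12-05 to 2066-03-30 is 116 days inclusive.
116 = 7 × 16 + 4, so there are 16 full weeks plus 4 extra days.
Each full week contributes one Thursday: 16 so far.
The 4 extra days are Sat, Sun, Mon, Tue — none qualify.
Total: 16 + 0 = 16.

16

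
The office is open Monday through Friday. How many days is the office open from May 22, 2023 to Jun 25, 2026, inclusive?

809 weekdays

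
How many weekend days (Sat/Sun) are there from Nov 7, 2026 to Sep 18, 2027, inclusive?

91

Nov 7, 2026 is a Saturday.
From Nov 7, 2026 to Sep 18, 2027 is 316 days inclusive.
316 = 7 × 45 + 1, so there are 45 full weeks plus 1 extra day.
Each full week contributes 2 weekend days (Sat, Sun): 45 × 2 = 90.
The 1 extra day is Saturday — 1 of them qualifies.
Total: 90 + 1 = 91.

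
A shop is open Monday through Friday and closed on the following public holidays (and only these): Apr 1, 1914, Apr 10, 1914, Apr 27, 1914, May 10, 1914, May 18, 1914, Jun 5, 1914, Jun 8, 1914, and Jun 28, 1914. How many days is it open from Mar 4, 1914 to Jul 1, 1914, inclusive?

Mar 4, 1914 is a Wednesday.
That's 120 days from start to end, counting both.
120 = 7 × 17 + 1, so there are 17 full weeks plus 1 extra day.
Each full week contributes 5 weekdays (Mon–Fri): 17 × 5 = 85.
The 1 extra day is Wednesday — 1 of them qualifies.
Total: 85 + 1 = 86.
Holidays: Apr 1, 1914 (Wed); Apr 10, 1914 (Fri); Apr 27, 1914 (Mon); May 10, 1914 (Sun); May 18, 1914 (Mon); Jun 5, 1914 (Fri); Jun 8, 1914 (Mon); Jun 28, 1914 (Sun).
6 of the 8 holidays fall on weekdays; the rest are weekends and were already excluded.
Business days: 86 − 6 = 80.

80 business days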